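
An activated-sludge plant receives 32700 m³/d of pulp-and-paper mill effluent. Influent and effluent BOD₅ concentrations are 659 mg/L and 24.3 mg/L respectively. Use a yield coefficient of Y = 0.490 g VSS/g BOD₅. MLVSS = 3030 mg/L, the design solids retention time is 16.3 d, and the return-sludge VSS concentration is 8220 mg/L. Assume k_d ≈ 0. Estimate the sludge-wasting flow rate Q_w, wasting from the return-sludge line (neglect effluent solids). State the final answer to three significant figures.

V·X = Y·Q·ΔS·θ_c gives V = 0.490 × 32700 × (659 − 24.3) × 16.3 / 3030 = 54709 m³.
θ_c = V·X/(Q_w·X_r) when wasting from the recycle, so Q_w = V·X/(θ_c·X_r) = 54709 × 3030 / (16.3 × 8220) = 1237 m³/d.

Q_w ≈ 1240 m³/d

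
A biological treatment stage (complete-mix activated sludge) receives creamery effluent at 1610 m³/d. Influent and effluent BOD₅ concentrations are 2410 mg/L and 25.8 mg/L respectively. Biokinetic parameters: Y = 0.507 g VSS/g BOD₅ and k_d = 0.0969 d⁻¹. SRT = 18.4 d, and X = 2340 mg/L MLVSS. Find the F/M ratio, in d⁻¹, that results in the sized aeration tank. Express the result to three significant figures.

F/M ≈ 0.302 d⁻¹

From the SRT design equation V = Y Q (S₀−S) θ_c / [X (1 + k_d θ_c)] = 0.507 × 1610 × (2410 − 25.8) × 18.4 / [2340 × (1 + 0.0969 × 18.4)] = 3.58×10^7 / 6512 = 5499 m³.
F/M = applied load / biomass = Q·S₀/(V·X) = 1610 × 2410 / (5499 × 2340) = 0.3015 d⁻¹.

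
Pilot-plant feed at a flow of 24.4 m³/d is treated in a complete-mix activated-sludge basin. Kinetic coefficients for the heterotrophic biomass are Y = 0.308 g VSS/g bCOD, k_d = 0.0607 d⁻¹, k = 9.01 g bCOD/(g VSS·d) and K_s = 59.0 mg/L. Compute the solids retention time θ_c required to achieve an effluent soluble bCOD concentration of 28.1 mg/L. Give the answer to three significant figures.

Specific growth rate at S = 28.1 mg/L: μ = YkS/(K_s+S) = 0.308·9.01·28.1/(59.0+28.1) = 0.8953 d⁻¹.
Then 1/θ_c = μ − k_d = 0.8953 − 0.0607 = 0.8346 d⁻¹, giving θ_c = 1.198 d.

θ_c ≈ 1.20 d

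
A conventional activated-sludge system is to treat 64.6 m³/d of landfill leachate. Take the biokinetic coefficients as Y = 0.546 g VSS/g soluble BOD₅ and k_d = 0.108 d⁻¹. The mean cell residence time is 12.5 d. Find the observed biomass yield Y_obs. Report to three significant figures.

Observed yield with endogenous decay: Y_obs = Y / (1 + k_d·θ_c) = 0.546 / (1 + 0.108 × 12.5) = 0.546 / 2.350 = 0.2323 g VSS/g soluble BOD₅.

Y_obs ≈ 0.232 g VSS/g soluble BOD₅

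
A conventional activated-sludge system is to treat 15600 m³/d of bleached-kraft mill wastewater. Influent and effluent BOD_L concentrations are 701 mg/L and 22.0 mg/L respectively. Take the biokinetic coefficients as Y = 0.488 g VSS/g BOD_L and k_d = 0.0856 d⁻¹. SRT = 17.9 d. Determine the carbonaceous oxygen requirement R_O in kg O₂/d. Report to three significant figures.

Correct the yield for decay: Y_obs = Y/(1 + k_d θ_c) = 0.488 / (1 + 0.0856 × 17.9) = 0.488 / 2.532 = 0.1927.
Substrate removed = Q·(S₀ − S) = 15600 m³/d × (701 − 22.0) g/m³ = 1.06×10^7 g/d = 10592 kg/d.
Net sludge production P_X = 0.1927 × 10592 = 2041 kg VSS/d.
R_O = Q·(S₀ − S) − 1.42·P_X = 10592 − 1.42 × 2041 = 7694 kg O₂/d.

R_O ≈ 7690 kg O₂/d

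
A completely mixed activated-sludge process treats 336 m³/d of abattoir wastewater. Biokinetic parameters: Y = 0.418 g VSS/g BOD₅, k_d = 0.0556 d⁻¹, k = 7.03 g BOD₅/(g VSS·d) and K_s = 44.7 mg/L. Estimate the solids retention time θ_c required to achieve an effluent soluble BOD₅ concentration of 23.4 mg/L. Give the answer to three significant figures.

θ_c ≈ 1.05 d

From 1/θ_c = Y·k·S/(K_s + S) − k_d: Y·k·S/(K_s+S) = 0.418 × 7.03 × 23.4 / (44.7 + 23.4) = 1.010 d⁻¹.
Then 1/θ_c = μ − k_d = 1.010 − 0.0556 = 0.9541 d⁻¹, giving θ_c = 1.048 d.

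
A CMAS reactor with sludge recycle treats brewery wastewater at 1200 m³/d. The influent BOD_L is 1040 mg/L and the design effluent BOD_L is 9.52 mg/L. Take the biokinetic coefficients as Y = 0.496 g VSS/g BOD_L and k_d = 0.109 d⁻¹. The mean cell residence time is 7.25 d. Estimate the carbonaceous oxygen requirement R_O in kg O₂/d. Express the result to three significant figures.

Observed yield with endogenous decay: Y_obs = Y / (1 + k_d·θ_c) = 0.496 / (1 + 0.109 × 7.25) = 0.496 / 1.790 = 0.2771 g VSS/g BOD_L.
Mass of BOD_L removed per day: Q(S₀ − S) = 1200 × 1030 g/m³ = 1237 kg/d.
Net sludge production P_X = 0.2771 × 1237 = 342.6 kg VSS/d.
Carbonaceous O₂ demand = substrate oxidised − cell-mass equivalent = 1237 − 1.42 × 342.6 = 750.1 kg O₂/d.

R_O ≈ 750 kg O₂/d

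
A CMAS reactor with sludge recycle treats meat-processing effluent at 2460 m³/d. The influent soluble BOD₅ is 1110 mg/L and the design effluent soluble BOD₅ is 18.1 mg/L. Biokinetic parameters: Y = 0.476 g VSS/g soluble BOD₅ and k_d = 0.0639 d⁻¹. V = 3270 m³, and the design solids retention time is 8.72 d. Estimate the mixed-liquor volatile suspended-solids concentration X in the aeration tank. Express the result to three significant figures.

X ≈ 2190 mg/L

Solving the biomass balance for X: X = Y Q (S₀−S) θ_c / [V (1+k_d θ_c)] = 0.476 × 2460 × (1110 − 18.1) × 8.72 / [3270 × (1 + 0.0639 × 8.72)] = 2190 mg/L.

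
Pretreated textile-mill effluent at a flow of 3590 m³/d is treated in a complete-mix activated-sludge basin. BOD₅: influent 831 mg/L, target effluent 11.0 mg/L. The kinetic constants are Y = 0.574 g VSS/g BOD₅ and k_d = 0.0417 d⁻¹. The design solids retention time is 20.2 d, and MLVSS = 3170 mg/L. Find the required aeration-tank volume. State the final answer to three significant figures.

Rearranging the biomass balance for a CMAS with decay, V = Y·Q·ΔS·θ_c / [X·(1+k_d θ_c)] = 0.574 × 3590 × (831 − 11.0) × 20.2 / [3170 × (1 + 0.0417 × 20.2)] = 3.41×10^7 / 5840 = 5844 m³.

V ≈ 5840 m³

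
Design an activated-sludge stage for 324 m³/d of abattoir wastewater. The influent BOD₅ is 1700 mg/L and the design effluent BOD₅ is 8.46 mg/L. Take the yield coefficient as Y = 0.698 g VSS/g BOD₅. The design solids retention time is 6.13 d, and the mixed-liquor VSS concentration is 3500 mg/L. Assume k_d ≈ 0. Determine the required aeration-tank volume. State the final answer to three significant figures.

Biomass mass balance (decay neglected): V·X = Y·Q·(S₀ − S)·θ_c, so V = 0.698 × 324 × (1700 − 8.46) × 6.13 / 3500 = 670.0 m³.

V ≈ 670 m³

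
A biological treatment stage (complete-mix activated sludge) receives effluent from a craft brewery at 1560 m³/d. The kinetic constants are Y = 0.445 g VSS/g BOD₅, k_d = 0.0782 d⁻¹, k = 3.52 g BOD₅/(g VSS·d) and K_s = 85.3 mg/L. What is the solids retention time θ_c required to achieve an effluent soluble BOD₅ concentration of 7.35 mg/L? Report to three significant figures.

θ_c ≈ 21.7 d

At the target effluent, Y k S/(K_s+S) = 0.445×3.52×7.35/92.65 = 0.1243 d⁻¹.
θ_c = 1/(μ − k_d) = 1/(0.1243 − 0.0782) = 1/0.04606 = 21.71 d.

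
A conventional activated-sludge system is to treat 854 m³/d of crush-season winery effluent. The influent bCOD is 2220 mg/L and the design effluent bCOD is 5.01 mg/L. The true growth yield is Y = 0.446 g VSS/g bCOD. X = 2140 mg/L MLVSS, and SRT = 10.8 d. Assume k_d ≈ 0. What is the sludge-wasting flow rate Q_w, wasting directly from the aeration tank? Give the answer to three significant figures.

Q_w ≈ 394 m³/d

With k_d = 0 the design equation reduces to V = Y Q (S₀−S) θ_c / X = 0.446 × 854 × (2220 − 5.01) × 10.8 / 2140 = 4258 m³.
With mixed-liquor wasting, θ_c = V/Q_w, so Q_w = V/θ_c = 4258/10.8 = 394.2 m³/d.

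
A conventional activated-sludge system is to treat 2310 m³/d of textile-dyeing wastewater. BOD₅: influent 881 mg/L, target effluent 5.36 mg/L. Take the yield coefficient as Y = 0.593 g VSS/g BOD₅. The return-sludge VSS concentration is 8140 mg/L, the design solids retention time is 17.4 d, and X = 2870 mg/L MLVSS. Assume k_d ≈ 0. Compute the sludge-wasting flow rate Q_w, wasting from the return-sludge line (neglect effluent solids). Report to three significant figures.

V·X = Y·Q·ΔS·θ_c gives V = 0.593 × 2310 × (881 − 5.36) × 17.4 / 2870 = 7272 m³.
Q_w = (V·X)/(θ_c X_r) = 7272 × 2870 / (17.4 × 8140) = 147.4 m³/d.

Q_w ≈ 147 m³/d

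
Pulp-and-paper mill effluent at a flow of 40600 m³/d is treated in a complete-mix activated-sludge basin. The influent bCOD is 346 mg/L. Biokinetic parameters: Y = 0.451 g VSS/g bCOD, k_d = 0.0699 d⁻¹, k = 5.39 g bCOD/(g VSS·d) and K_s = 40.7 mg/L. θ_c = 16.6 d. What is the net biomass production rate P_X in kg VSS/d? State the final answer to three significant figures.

From the Monod/SRT balance for a CMAS, S = K_s·(1+k_d θ_c)/[θ_c·(Y k − k_d) − 1] = 40.7 × (1 + 0.0699 × 16.6) / [16.6 × (0.451 × 5.39 − 0.0699) − 1] = 87.93 / 38.19 = 2.302 mg/L.
Observed yield with endogenous decay: Y_obs = Y / (1 + k_d·θ_c) = 0.451 / (1 + 0.0699 × 16.6) = 0.451 / 2.160 = 0.2088 g VSS/g bCOD.
Substrate removed = Q·(S₀ − S) = 40600 m³/d × (346 − 2.30) g/m³ = 1.4×10^7 g/d = 13954 kg/d.
P_X = Y_obs · Q(S₀ − S) = 0.2088 × 13954 = 2913 kg VSS/d.

P_X ≈ 2910 kg VSS/d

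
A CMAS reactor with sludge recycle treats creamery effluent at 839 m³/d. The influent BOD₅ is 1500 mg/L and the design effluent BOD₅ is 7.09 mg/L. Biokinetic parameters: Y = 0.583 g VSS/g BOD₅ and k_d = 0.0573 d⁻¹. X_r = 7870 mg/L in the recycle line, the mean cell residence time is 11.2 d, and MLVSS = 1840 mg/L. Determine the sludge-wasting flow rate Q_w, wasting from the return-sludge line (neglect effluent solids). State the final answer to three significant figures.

Q_w ≈ 56.5 m³/d

From the SRT design equation V = Y Q (S₀−S) θ_c / [X (1 + k_d θ_c)] = 0.583 × 839 × (1500 − 7.09) × 11.2 / [1840 × (1 + 0.0573 × 11.2)] = 8.18×10^6 / 3021 = 2707 m³.
Wasting from the return line (neglecting effluent solids): Q_w = V·X / (θ_c·X_r) = 2707 × 1840 / (11.2 × 7870) = 56.52 m³/d.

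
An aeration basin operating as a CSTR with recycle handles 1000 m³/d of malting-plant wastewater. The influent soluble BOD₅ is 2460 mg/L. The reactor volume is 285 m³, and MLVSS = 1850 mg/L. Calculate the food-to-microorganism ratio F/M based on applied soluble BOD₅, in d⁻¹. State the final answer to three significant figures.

F/M ≈ 4.67 d⁻¹

Food-to-microorganism ratio F/M = Q S₀ / (V X) = 1000 × 2460 / (285.0 × 1850) = 4.666 d⁻¹.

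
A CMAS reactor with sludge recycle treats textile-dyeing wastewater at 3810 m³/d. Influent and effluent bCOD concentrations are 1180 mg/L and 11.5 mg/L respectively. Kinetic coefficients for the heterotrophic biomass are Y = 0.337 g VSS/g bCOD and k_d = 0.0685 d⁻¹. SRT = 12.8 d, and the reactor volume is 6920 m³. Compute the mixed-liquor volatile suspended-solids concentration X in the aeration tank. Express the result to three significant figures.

X ≈ 1480 mg/L

Solving the biomass balance for X: X = Y Q (S₀−S) θ_c / [V (1+k_d θ_c)] = 0.337 × 3810 × (1180 − 11.5) × 12.8 / [6920 × (1 + 0.0685 × 12.8)] = 1479 mg/L.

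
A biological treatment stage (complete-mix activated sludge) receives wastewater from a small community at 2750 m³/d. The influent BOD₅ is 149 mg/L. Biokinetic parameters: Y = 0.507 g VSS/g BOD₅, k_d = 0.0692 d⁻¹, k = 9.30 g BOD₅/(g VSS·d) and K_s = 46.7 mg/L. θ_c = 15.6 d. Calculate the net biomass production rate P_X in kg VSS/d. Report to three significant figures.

P_X ≈ 99.0 kg VSS/d

For a completely mixed reactor with recycle the Lawrence–McCarty relation gives S = K_s·(1 + k_d·θ_c) / [θ_c·(Y·k − k_d) − 1] = 46.7 × (1 + 0.0692 × 15.6) / [15.6 × (0.507 × 9.30 − 0.0692) − 1] = 97.11 / 71.48 = 1.359 mg/L.
The observed yield is Y_obs = Y/(1 + k_d·θ_c) = 0.507 / (1 + 0.0692 × 15.6) = 0.507 / 2.080 = 0.2438 g VSS per g BOD₅ removed.
ΔS = 149 − 1.36 = 147.6 mg/L, so the substrate removal rate is 2750 × 147.6/1000 = 406.0 kg BOD₅/d.
P_X = Y_obs · Q(S₀ − S) = 0.2438 × 406.0 = 98.99 kg VSS/d.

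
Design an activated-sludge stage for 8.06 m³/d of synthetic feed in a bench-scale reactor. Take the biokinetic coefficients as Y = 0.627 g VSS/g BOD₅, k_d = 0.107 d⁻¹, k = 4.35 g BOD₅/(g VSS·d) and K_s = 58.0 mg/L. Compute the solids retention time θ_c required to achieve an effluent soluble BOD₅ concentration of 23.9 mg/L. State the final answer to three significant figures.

At the target effluent, Y k S/(K_s+S) = 0.627×4.35×23.9/81.90 = 0.7959 d⁻¹.
Then 1/θ_c = μ − k_d = 0.7959 − 0.107 = 0.6889 d⁻¹, giving θ_c = 1.452 d.

θ_c ≈ 1.45 d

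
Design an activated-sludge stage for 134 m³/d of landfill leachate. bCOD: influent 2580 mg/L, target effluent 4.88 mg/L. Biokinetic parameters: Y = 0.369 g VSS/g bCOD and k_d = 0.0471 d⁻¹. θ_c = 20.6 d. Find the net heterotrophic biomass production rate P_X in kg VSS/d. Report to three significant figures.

P_X ≈ 64.6 kg VSS/d

Observed yield with endogenous decay: Y_obs = Y / (1 + k_d·θ_c) = 0.369 / (1 + 0.0471 × 20.6) = 0.369 / 1.970 = 0.1873 g VSS/g bCOD.
Q·(S₀ − S) = 134 × (2580 − 4.88) × 10⁻³ = 345.1 kg/d removed.
Net biomass production P_X = Y_obs × Q·(S₀ − S) = 0.1873 × 345.1 = 64.63 kg VSS/d.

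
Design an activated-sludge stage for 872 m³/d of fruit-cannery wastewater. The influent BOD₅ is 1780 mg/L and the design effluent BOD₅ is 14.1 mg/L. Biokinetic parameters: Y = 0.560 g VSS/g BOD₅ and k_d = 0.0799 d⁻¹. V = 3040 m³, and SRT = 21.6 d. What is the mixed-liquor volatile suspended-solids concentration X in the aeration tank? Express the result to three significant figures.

Solving the biomass balance for X: X = Y Q (S₀−S) θ_c / [V (1+k_d θ_c)] = 0.560 × 872 × (1780 − 14.1) × 21.6 / [3040 × (1 + 0.0799 × 21.6)] = 2248 mg/L.

X ≈ 2250 mg/L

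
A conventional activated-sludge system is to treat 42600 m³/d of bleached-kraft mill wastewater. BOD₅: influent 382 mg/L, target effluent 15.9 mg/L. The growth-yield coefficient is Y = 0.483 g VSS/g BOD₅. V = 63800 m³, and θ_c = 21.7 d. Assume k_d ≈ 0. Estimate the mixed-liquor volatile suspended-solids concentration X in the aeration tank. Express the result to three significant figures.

X ≈ 2560 mg/L

From V·X = Y·Q·(S₀ − S)·θ_c (decay neglected): X = 0.483 × 42600 × (382 − 15.9) × 21.7 / 63800 = 2562 mg/L.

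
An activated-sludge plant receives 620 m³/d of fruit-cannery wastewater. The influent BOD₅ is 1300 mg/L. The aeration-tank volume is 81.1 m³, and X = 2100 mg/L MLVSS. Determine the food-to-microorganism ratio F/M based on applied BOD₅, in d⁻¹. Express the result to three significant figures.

F/M = applied load / biomass = Q·S₀/(V·X) = 620 × 1300 / (81.10 × 2100) = 4.733 d⁻¹.

F/M ≈ 4.73 d⁻¹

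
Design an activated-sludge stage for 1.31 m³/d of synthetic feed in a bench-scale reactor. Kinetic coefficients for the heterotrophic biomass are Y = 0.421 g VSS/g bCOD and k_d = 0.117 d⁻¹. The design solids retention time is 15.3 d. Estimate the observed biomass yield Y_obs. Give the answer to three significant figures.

Y_obs ≈ 0.151 g VSS/g bCOD

Y_obs = Y / (1 + k_d θ_c) = 0.421 / (1 + 0.117 × 15.3) = 0.421 / 2.790 = 0.1509.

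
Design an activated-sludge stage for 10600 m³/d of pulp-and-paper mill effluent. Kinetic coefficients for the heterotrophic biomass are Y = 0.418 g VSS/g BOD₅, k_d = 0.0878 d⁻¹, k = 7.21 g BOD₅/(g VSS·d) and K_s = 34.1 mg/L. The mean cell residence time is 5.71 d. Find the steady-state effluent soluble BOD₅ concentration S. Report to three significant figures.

S ≈ 3.26 mg/L

From the Monod/SRT balance for a CMAS, S = K_s·(1+k_d θ_c)/[θ_c·(Y k − k_d) − 1] = 34.1 × (1 + 0.0878 × 5.71) / [5.71 × (0.418 × 7.21 − 0.0878) − 1] = 51.20 / 15.71 = 3.259 mg/L.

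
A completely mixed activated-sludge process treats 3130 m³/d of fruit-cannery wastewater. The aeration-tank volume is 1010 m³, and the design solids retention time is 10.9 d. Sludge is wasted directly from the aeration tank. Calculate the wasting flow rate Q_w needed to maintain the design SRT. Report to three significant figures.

For wasting at MLVSS concentration, Q_w = V/θ_c = 1010/10.9 = 92.66 m³/d.

Q_w ≈ 92.7 m³/d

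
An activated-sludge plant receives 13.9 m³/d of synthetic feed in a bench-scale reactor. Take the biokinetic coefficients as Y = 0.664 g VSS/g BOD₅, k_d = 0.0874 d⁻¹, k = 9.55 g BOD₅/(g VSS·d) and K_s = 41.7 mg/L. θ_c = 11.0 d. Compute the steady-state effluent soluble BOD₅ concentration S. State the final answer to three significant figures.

From the Monod/SRT balance for a CMAS, S = K_s·(1+k_d θ_c)/[θ_c·(Y k − k_d) − 1] = 41.7 × (1 + 0.0874 × 11.0) / [11.0 × (0.664 × 9.55 − 0.0874) − 1] = 81.79 / 67.79 = 1.206 mg/L.

S ≈ 1.21 mg/L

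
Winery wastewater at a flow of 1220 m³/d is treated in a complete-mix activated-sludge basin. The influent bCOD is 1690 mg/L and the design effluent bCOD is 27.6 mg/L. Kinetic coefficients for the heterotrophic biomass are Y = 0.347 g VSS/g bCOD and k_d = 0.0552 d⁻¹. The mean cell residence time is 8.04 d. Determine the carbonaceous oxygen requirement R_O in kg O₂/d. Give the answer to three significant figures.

The observed yield is Y_obs = Y/(1 + k_d·θ_c) = 0.347 / (1 + 0.0552 × 8.04) = 0.347 / 1.444 = 0.2403 g VSS per g bCOD removed.
Q·(S₀ − S) = 1220 × (1690 − 27.6) × 10⁻³ = 2028 kg/d removed.
Net sludge production P_X = 0.2403 × 2028 = 487.4 kg VSS/d.
R_O = Q·ΔS − 1.42 P_X = 2028 − 692.2 = 1336 kg O₂/d.

R_O ≈ 1340 kg O₂/d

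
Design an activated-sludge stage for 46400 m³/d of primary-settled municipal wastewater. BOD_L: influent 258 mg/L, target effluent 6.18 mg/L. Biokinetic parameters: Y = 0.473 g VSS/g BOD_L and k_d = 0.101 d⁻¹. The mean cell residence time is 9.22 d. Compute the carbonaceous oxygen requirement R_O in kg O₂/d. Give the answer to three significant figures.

R_O ≈ 7620 kg O₂/d

Observed yield with endogenous decay: Y_obs = Y / (1 + k_d·θ_c) = 0.473 / (1 + 0.101 × 9.22) = 0.473 / 1.931 = 0.2449 g VSS/g BOD_L.
ΔS = 258 − 6.18 = 251.8 mg/L, so the substrate removal rate is 46400 × 251.8/1000 = 11684 kg BOD_L/d.
Net sludge production P_X = 0.2449 × 11684 = 2862 kg VSS/d.
Carbonaceous O₂ demand = substrate oxidised − cell-mass equivalent = 11684 − 1.42 × 2862 = 7621 kg O₂/d.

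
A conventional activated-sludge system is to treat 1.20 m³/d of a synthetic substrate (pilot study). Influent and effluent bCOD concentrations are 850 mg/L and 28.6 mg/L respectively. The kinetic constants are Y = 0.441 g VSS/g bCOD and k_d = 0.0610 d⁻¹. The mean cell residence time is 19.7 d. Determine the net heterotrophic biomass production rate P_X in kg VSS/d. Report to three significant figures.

The observed yield is Y_obs = Y/(1 + k_d·θ_c) = 0.441 / (1 + 0.0610 × 19.7) = 0.441 / 2.202 = 0.2003 g VSS per g bCOD removed.
Q·(S₀ − S) = 1.20 × (850 − 28.6) × 10⁻³ = 0.9857 kg/d removed.
Biomass produced: P_X = Y_obs·Q·ΔS = 0.2003 × 0.9857 ≈ 0.1974 kg VSS/d.

P_X ≈ 0.197 kg VSS/d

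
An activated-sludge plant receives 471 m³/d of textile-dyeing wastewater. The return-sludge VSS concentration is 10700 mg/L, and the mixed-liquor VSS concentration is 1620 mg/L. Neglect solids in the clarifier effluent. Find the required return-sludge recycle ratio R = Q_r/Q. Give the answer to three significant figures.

R ≈ 0.178

Mass balance around the secondary clarifier (neglecting effluent solids): R = X / (X_r − X) = 1620 / (10700 − 1620) = 0.1784.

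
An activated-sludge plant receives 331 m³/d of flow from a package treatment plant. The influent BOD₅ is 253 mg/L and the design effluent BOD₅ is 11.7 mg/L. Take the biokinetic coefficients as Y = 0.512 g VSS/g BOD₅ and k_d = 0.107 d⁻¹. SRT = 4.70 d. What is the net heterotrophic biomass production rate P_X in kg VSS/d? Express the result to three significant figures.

Y_obs = Y / (1 + k_d θ_c) = 0.512 / (1 + 0.107 × 4.70) = 0.512 / 1.503 = 0.3407.
Q·(S₀ − S) = 331 × (253 − 11.7) × 10⁻³ = 79.87 kg/d removed.
Net biomass production P_X = Y_obs × Q·(S₀ − S) = 0.3407 × 79.87 = 27.21 kg VSS/d.

P_X ≈ 27.2 kg VSS/d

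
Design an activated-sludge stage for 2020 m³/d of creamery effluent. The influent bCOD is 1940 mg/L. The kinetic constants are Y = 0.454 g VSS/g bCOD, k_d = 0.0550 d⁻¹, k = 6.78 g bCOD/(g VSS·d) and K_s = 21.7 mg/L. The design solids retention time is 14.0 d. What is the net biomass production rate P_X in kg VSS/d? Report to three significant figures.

P_X ≈ 1000 kg VSS/d

For a completely mixed reactor with recycle the Lawrence–McCarty relation gives S = K_s·(1 + k_d·θ_c) / [θ_c·(Y·k − k_d) − 1] = 21.7 × (1 + 0.0550 × 14.0) / [14.0 × (0.454 × 6.78 − 0.0550) − 1] = 38.41 / 41.32 = 0.9295 mg/L.
Observed yield with endogenous decay: Y_obs = Y / (1 + k_d·θ_c) = 0.454 / (1 + 0.0550 × 14.0) = 0.454 / 1.770 = 0.2565 g VSS/g bCOD.
Mass of bCOD removed per day: Q(S₀ − S) = 2020 × 1939 g/m³ = 3917 kg/d.
So the net sludge growth is P_X = 0.2565 × 3917 = 1005 kg VSS/d.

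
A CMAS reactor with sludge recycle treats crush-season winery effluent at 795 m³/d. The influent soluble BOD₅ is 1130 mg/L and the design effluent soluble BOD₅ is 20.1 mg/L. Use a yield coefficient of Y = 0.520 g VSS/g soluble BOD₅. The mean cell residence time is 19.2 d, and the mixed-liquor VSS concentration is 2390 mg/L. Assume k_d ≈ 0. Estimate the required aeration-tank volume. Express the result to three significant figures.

With k_d = 0 the design equation reduces to V = Y Q (S₀−S) θ_c / X = 0.520 × 795 × (1130 − 20.1) × 19.2 / 2390 = 3686 m³.

V ≈ 3690 m³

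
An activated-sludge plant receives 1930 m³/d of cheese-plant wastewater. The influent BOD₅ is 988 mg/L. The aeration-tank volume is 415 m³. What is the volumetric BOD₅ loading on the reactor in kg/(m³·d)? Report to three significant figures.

L_v ≈ 4.59 kg BOD₅/(m³·d)

Volumetric loading L_v = Q·S₀ / V = 1930 × 988 g/m³ / 415.0 m³ = 4595 g/(m³·d) = 4.595 kg BOD₅/(m³·d).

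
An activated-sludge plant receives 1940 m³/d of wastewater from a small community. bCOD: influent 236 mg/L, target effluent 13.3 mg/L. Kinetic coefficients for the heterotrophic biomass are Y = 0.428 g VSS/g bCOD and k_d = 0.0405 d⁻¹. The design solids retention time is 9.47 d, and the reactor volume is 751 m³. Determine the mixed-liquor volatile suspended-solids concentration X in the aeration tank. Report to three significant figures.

X ≈ 1690 mg/L

From V·X·(1 + k_d·θ_c) = Y·Q·(S₀ − S)·θ_c: X = 0.428 × 1940 × (236 − 13.3) × 9.47 / [751 × (1 + 0.0405 × 9.47)] = 1685 mg/L.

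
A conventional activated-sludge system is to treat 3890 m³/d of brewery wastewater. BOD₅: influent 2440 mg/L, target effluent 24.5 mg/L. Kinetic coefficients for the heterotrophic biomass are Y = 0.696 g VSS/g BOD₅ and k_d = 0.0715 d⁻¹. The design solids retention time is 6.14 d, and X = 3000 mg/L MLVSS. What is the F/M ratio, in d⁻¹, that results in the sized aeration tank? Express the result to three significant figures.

F/M ≈ 0.340 d⁻¹

From the SRT design equation V = Y Q (S₀−S) θ_c / [X (1 + k_d θ_c)] = 0.696 × 3890 × (2440 − 24.5) × 6.14 / [3000 × (1 + 0.0715 × 6.14)] = 4.02×10^7 / 4317 = 9301 m³.
F/M = Q·S₀ / (V·X) = 3890 × 2440 / (9301 × 3000) = 0.3401 g BOD₅·(g VSS·d)⁻¹.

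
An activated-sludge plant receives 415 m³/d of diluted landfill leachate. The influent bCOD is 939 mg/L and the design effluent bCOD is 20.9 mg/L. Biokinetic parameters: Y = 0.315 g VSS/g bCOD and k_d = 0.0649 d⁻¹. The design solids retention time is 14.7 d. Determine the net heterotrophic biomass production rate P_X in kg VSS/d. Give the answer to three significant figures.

P_X ≈ 61.4 kg VSS/d

Correct the yield for decay: Y_obs = Y/(1 + k_d θ_c) = 0.315 / (1 + 0.0649 × 14.7) = 0.315 / 1.954 = 0.1612.
Substrate removed = Q·(S₀ − S) = 415 m³/d × (939 − 20.9) g/m³ = 3.81×10^5 g/d = 381.0 kg/d.
Biomass produced: P_X = Y_obs·Q·ΔS = 0.1612 × 381.0 ≈ 61.42 kg VSS/d.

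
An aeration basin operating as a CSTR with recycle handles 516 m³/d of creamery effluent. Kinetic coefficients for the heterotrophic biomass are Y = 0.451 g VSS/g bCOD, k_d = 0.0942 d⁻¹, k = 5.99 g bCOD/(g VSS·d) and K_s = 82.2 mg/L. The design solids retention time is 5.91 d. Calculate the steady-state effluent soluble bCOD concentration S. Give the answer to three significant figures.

S ≈ 8.88 mg/L

Effluent substrate depends only on kinetics and SRT: S = K_s(1 + k_d θ_c) / [θ_c(Yk − k_d) − 1] = 82.2 × (1 + 0.0942 × 5.91) / [5.91 × (0.451 × 5.99 − 0.0942) − 1] = 128.0 / 14.41 = 8.881 mg/L.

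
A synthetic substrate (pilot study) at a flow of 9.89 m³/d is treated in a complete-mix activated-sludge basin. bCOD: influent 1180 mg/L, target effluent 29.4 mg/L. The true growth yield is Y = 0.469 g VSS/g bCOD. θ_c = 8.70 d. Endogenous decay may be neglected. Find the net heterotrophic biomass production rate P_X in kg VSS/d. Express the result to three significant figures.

P_X ≈ 5.34 kg VSS/d

With endogenous decay neglected, the observed yield equals the true yield: Y_obs = Y = 0.469 g VSS/g bCOD.
Mass of bCOD removed per day: Q(S₀ − S) = 9.89 × 1151 g/m³ = 11.38 kg/d.
So the net sludge growth is P_X = 0.4690 × 11.38 = 5.337 kg VSS/d.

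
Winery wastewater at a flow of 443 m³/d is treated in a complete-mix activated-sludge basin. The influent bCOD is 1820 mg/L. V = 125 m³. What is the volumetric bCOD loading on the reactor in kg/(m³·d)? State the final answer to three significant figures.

L_v = Q S₀ / V = 443 × 1820 × 10⁻³ / 125.0 = 6.450 kg/(m³·d).

L_v ≈ 6.45 kg bCOD/(m³·d)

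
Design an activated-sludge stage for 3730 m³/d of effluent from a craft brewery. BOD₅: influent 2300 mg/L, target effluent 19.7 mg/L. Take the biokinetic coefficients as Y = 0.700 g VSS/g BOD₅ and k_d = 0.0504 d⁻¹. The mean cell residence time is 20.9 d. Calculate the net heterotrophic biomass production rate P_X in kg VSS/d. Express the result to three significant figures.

P_X ≈ 2900 kg VSS/d

The observed yield is Y_obs = Y/(1 + k_d·θ_c) = 0.700 / (1 + 0.0504 × 20.9) = 0.700 / 2.053 = 0.3409 g VSS per g BOD₅ removed.
Mass of BOD₅ removed per day: Q(S₀ − S) = 3730 × 2280 g/m³ = 8506 kg/d.
Net biomass production P_X = Y_obs × Q·(S₀ − S) = 0.3409 × 8506 = 2900 kg VSS/d.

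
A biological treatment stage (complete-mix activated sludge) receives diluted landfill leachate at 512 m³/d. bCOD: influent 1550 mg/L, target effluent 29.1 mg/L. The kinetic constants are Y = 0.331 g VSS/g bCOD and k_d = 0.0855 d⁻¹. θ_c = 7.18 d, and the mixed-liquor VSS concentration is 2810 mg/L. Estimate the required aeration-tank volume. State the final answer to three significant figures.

V ≈ 408 m³

Rearranging the biomass balance for a CMAS with decay, V = Y·Q·ΔS·θ_c / [X·(1+k_d θ_c)] = 0.331 × 512 × (1550 − 29.1) × 7.18 / [2810 × (1 + 0.0855 × 7.18)] = 1.85×10^6 / 4535 = 408.1 m³.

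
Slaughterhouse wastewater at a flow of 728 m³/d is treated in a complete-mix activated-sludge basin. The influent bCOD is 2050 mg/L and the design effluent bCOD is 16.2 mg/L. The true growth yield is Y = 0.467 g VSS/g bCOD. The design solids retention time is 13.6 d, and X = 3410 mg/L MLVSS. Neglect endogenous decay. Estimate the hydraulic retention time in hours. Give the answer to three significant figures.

τ ≈ 90.9 h

Biomass mass balance (decay neglected): V·X = Y·Q·(S₀ − S)·θ_c, so V = 0.467 × 728 × (2050 − 16.2) × 13.6 / 3410 = 2758 m³.
τ = V/Q = 2758/728 = 3.788 d, or 90.91 h.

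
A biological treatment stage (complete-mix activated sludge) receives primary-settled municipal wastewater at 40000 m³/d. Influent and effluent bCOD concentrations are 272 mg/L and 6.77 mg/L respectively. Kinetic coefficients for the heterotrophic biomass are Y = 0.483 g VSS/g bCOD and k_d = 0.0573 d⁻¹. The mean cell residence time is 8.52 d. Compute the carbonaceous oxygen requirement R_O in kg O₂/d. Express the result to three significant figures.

The observed yield is Y_obs = Y/(1 + k_d·θ_c) = 0.483 / (1 + 0.0573 × 8.52) = 0.483 / 1.488 = 0.3246 g VSS per g bCOD removed.
Mass of bCOD removed per day: Q(S₀ − S) = 40000 × 265.2 g/m³ = 10609 kg/d.
Net sludge production P_X = 0.3246 × 10609 = 3443 kg VSS/d.
Carbonaceous O₂ demand = substrate oxidised − cell-mass equivalent = 10609 − 1.42 × 3443 = 5720 kg O₂/d.

R_O ≈ 5720 kg O₂/d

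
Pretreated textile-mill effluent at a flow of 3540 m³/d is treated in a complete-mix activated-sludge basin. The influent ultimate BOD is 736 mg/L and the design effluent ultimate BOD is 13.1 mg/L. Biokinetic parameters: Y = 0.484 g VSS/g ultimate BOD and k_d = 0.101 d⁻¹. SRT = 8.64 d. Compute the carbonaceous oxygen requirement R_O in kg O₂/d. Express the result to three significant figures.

Y_obs = Y / (1 + k_d θ_c) = 0.484 / (1 + 0.101 × 8.64) = 0.484 / 1.873 = 0.2585.
Substrate removed = Q·(S₀ − S) = 3540 m³/d × (736 − 13.1) g/m³ = 2.56×10^6 g/d = 2559 kg/d.
P_X = Y_obs·Q·(S₀ − S) = 0.2585 × 2559 = 661.4 kg VSS/d.
Carbonaceous O₂ demand = substrate oxidised − cell-mass equivalent = 2559 − 1.42 × 661.4 = 1620 kg O₂/d.

R_O ≈ 1620 kg O₂/d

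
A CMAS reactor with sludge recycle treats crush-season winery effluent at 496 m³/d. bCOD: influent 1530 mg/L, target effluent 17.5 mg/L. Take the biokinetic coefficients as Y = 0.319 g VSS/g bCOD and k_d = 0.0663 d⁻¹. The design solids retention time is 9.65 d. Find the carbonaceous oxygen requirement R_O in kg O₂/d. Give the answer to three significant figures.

R_O ≈ 543 kg O₂/d

Correct the yield for decay: Y_obs = Y/(1 + k_d θ_c) = 0.319 / (1 + 0.0663 × 9.65) = 0.319 / 1.640 = 0.1945.
Mass of bCOD removed per day: Q(S₀ − S) = 496 × 1512 g/m³ = 750.2 kg/d.
Net sludge production P_X = 0.1945 × 750.2 = 145.9 kg VSS/d.
Carbonaceous O₂ demand = substrate oxidised − cell-mass equivalent = 750.2 − 1.42 × 145.9 = 543.0 kg O₂/d.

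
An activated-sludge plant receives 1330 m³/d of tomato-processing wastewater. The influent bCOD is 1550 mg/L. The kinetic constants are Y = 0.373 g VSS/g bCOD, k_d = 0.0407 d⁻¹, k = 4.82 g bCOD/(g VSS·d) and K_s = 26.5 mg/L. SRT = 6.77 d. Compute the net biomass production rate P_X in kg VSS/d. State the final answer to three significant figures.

P_X ≈ 602 kg VSS/d

Effluent substrate depends only on kinetics and SRT: S = K_s(1 + k_d θ_c) / [θ_c(Yk − k_d) − 1] = 26.5 × (1 + 0.0407 × 6.77) / [6.77 × (0.373 × 4.82 − 0.0407) − 1] = 33.80 / 10.90 = 3.102 mg/L.
Correct the yield for decay: Y_obs = Y/(1 + k_d θ_c) = 0.373 / (1 + 0.0407 × 6.77) = 0.373 / 1.276 = 0.2924.
Q·(S₀ − S) = 1330 × (1550 − 3.10) × 10⁻³ = 2057 kg/d removed.
So the net sludge growth is P_X = 0.2924 × 2057 = 601.6 kg VSS/d.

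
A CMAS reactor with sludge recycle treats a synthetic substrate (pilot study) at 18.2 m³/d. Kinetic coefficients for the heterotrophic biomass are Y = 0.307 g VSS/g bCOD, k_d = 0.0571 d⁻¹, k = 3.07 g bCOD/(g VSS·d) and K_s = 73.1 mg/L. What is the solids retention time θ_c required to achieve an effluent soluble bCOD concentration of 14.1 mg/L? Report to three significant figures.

θ_c ≈ 10.5 d

From 1/θ_c = Y·k·S/(K_s + S) − k_d: Y·k·S/(K_s+S) = 0.307 × 3.07 × 14.1 / (73.1 + 14.1) = 0.1524 d⁻¹.
1/θ_c = 0.1524 − 0.0571 = 0.09530 d⁻¹, so θ_c = 10.49 d.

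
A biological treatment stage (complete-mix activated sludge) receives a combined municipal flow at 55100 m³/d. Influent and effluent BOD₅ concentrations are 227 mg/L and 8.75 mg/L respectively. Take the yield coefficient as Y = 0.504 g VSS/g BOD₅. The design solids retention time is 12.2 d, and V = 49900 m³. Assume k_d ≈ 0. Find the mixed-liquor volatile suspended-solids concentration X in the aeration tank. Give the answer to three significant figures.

X ≈ 1480 mg/L

From V·X = Y·Q·(S₀ − S)·θ_c (decay neglected): X = 0.504 × 55100 × (227 − 8.75) × 12.2 / 49900 = 1482 mg/L.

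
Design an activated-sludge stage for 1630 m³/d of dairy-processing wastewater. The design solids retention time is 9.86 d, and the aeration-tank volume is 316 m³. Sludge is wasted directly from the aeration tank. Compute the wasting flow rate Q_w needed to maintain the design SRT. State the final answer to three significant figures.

Q_w ≈ 32.0 m³/d

With mixed-liquor wasting, θ_c = V/Q_w, so Q_w = V/θ_c = 316.0/9.86 = 32.05 m³/d.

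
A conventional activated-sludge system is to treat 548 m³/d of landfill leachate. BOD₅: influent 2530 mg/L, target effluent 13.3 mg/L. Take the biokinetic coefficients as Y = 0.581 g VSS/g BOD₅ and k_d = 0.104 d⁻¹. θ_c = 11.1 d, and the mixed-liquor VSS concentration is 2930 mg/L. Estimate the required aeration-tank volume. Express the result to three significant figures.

V ≈ 1410 m³

Rearranging the biomass balance for a CMAS with decay, V = Y·Q·ΔS·θ_c / [X·(1+k_d θ_c)] = 0.581 × 548 × (2530 − 13.3) × 11.1 / [2930 × (1 + 0.104 × 11.1)] = 8.89×10^6 / 6312 = 1409 m³.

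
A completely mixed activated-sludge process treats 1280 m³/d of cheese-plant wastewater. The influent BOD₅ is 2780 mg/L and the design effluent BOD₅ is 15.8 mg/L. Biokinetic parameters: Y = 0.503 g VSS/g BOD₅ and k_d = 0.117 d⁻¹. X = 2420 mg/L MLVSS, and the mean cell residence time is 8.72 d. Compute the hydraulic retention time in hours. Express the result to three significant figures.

Rearranging the biomass balance for a CMAS with decay, V = Y·Q·ΔS·θ_c / [X·(1+k_d θ_c)] = 0.503 × 1280 × (2780 − 15.8) × 8.72 / [2420 × (1 + 0.117 × 8.72)] = 1.55×10^7 / 4889 = 3174 m³.
HRT = V/Q = 3174 m³ / 1280 m³·d⁻¹ = 2.480 d × 24 = 59.52 h.

τ ≈ 59.5 h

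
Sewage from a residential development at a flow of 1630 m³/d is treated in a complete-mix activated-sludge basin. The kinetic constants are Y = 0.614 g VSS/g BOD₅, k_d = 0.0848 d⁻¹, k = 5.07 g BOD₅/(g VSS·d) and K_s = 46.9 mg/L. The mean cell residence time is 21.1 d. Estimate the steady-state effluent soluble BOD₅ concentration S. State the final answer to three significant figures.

From the Monod/SRT balance for a CMAS, S = K_s·(1+k_d θ_c)/[θ_c·(Y k − k_d) − 1] = 46.9 × (1 + 0.0848 × 21.1) / [21.1 × (0.614 × 5.07 − 0.0848) − 1] = 130.8 / 62.89 = 2.080 mg/L.

S ≈ 2.08 mg/L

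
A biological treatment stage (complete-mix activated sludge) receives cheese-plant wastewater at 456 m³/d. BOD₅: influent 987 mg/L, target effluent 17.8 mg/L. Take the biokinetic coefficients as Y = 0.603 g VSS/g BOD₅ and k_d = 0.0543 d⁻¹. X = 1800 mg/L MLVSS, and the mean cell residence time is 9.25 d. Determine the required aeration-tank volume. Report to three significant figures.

V ≈ 912 m³

From the SRT design equation V = Y Q (S₀−S) θ_c / [X (1 + k_d θ_c)] = 0.603 × 456 × (987 − 17.8) × 9.25 / [1800 × (1 + 0.0543 × 9.25)] = 2.47×10^6 / 2704 = 911.6 m³.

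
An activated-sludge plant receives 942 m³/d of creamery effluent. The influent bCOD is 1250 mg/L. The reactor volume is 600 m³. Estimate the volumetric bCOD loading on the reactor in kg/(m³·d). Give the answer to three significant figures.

L_v = Q S₀ / V = 942 × 1250 × 10⁻³ / 600.0 = 1.962 kg/(m³·d).

L_v ≈ 1.96 kg bCOD/(m³·d)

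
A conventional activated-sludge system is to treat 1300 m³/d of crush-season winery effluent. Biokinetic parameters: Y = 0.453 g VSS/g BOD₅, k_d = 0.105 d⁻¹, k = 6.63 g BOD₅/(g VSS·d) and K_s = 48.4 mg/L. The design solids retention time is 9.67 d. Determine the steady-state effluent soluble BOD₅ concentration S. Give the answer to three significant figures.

S ≈ 3.61 mg/L

From the Monod/SRT balance for a CMAS, S = K_s·(1+k_d θ_c)/[θ_c·(Y k − k_d) − 1] = 48.4 × (1 + 0.105 × 9.67) / [9.67 × (0.453 × 6.63 − 0.105) − 1] = 97.54 / 27.03 = 3.609 mg/L.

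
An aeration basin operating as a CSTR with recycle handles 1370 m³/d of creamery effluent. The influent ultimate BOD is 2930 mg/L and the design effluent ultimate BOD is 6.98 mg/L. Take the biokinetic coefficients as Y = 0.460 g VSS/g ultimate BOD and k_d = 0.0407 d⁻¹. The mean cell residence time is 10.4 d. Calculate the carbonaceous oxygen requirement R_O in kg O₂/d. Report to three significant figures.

Correct the yield for decay: Y_obs = Y/(1 + k_d θ_c) = 0.460 / (1 + 0.0407 × 10.4) = 0.460 / 1.423 = 0.3232.
Substrate removed = Q·(S₀ − S) = 1370 m³/d × (2930 − 6.98) g/m³ = 4×10^6 g/d = 4005 kg/d.
P_X = Y_obs·Q·(S₀ − S) = 0.3232 × 4005 = 1294 kg VSS/d.
Carbonaceous O₂ demand = substrate oxidised − cell-mass equivalent = 4005 − 1.42 × 1294 = 2167 kg O₂/d.

R_O ≈ 2170 kg O₂/d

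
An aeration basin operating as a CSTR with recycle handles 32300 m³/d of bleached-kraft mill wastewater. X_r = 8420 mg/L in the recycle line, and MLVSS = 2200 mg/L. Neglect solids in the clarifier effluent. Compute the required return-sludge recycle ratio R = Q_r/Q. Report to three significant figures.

R = Q_r/Q = X/(X_r − X) = 2200 / (8420 − 2200) = 0.3537.

R ≈ 0.354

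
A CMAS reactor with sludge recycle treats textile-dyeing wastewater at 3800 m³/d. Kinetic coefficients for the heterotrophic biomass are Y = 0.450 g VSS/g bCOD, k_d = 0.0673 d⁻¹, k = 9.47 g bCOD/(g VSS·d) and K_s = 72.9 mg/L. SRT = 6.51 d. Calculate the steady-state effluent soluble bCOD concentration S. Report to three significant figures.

From the Monod/SRT balance for a CMAS, S = K_s·(1+k_d θ_c)/[θ_c·(Y k − k_d) − 1] = 72.9 × (1 + 0.0673 × 6.51) / [6.51 × (0.450 × 9.47 − 0.0673) − 1] = 104.8 / 26.30 = 3.986 mg/L.

S ≈ 3.99 mg/L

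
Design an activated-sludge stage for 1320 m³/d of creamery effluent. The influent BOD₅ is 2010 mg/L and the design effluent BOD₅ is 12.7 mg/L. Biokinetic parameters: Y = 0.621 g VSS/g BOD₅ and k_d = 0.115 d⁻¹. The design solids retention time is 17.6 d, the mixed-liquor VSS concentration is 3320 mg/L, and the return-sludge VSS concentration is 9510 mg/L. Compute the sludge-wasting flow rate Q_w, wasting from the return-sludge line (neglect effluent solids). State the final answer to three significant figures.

From the SRT design equation V = Y Q (S₀−S) θ_c / [X (1 + k_d θ_c)] = 0.621 × 1320 × (2010 − 12.7) × 17.6 / [3320 × (1 + 0.115 × 17.6)] = 2.88×10^7 / 10040 = 2870 m³.
Wasting from the return line (neglecting effluent solids): Q_w = V·X / (θ_c·X_r) = 2870 × 3320 / (17.6 × 9510) = 56.93 m³/d.

Q_w ≈ 56.9 m³/d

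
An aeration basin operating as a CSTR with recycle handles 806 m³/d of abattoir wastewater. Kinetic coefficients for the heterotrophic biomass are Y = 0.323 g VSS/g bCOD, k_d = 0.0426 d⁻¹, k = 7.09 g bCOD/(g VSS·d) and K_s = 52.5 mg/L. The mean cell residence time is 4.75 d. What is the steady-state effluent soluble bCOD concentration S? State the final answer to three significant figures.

S ≈ 6.52 mg/L

For a completely mixed reactor with recycle the Lawrence–McCarty relation gives S = K_s·(1 + k_d·θ_c) / [θ_c·(Y·k − k_d) − 1] = 52.5 × (1 + 0.0426 × 4.75) / [4.75 × (0.323 × 7.09 − 0.0426) − 1] = 63.12 / 9.675 = 6.524 mg/L.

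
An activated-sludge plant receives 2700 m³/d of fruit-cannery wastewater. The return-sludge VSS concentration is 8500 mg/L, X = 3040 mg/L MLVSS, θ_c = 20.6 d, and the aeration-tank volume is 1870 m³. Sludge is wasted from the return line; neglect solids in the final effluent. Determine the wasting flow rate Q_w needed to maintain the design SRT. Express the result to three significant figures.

θ_c = V·X/(Q_w·X_r) when wasting from the recycle, so Q_w = V·X/(θ_c·X_r) = 1870 × 3040 / (20.6 × 8500) = 32.47 m³/d.

Q_w ≈ 32.5 m³/d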